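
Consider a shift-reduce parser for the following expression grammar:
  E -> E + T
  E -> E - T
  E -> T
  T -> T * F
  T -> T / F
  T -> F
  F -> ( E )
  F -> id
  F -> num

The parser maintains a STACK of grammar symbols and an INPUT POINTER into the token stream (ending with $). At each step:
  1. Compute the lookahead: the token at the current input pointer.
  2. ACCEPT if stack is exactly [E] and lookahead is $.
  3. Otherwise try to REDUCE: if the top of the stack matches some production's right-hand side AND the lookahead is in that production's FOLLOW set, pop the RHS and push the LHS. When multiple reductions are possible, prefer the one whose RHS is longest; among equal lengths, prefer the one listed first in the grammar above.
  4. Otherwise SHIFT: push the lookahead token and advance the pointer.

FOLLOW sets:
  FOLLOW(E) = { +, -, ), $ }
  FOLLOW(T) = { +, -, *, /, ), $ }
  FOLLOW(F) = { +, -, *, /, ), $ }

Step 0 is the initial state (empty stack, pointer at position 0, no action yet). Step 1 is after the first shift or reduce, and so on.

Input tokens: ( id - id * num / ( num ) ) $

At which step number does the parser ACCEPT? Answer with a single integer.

Answer: 28

Derivation:
Step 1: shift (. Stack=[(] ptr=1 lookahead=id remaining=[id - id * num / ( num ) ) $]
Step 2: shift id. Stack=[( id] ptr=2 lookahead=- remaining=[- id * num / ( num ) ) $]
Step 3: reduce F->id. Stack=[( F] ptr=2 lookahead=- remaining=[- id * num / ( num ) ) $]
Step 4: reduce T->F. Stack=[( T] ptr=2 lookahead=- remaining=[- id * num / ( num ) ) $]
Step 5: reduce E->T. Stack=[( E] ptr=2 lookahead=- remaining=[- id * num / ( num ) ) $]
Step 6: shift -. Stack=[( E -] ptr=3 lookahead=id remaining=[id * num / ( num ) ) $]
Step 7: shift id. Stack=[( E - id] ptr=4 lookahead=* remaining=[* num / ( num ) ) $]
Step 8: reduce F->id. Stack=[( E - F] ptr=4 lookahead=* remaining=[* num / ( num ) ) $]
Step 9: reduce T->F. Stack=[( E - T] ptr=4 lookahead=* remaining=[* num / ( num ) ) $]
Step 10: shift *. Stack=[( E - T *] ptr=5 lookahead=num remaining=[num / ( num ) ) $]
Step 11: shift num. Stack=[( E - T * num] ptr=6 lookahead=/ remaining=[/ ( num ) ) $]
Step 12: reduce F->num. Stack=[( E - T * F] ptr=6 lookahead=/ remaining=[/ ( num ) ) $]
Step 13: reduce T->T * F. Stack=[( E - T] ptr=6 lookahead=/ remaining=[/ ( num ) ) $]
Step 14: shift /. Stack=[( E - T /] ptr=7 lookahead=( remaining=[( num ) ) $]
Step 15: shift (. Stack=[( E - T / (] ptr=8 lookahead=num remaining=[num ) ) $]
Step 16: shift num. Stack=[( E - T / ( num] ptr=9 lookahead=) remaining=[) ) $]
Step 17: reduce F->num. Stack=[( E - T / ( F] ptr=9 lookahead=) remaining=[) ) $]
Step 18: reduce T->F. Stack=[( E - T / ( T] ptr=9 lookahead=) remaining=[) ) $]
Step 19: reduce E->T. Stack=[( E - T / ( E] ptr=9 lookahead=) remaining=[) ) $]
Step 20: shift ). Stack=[( E - T / ( E )] ptr=10 lookahead=) remaining=[) $]
Step 21: reduce F->( E ). Stack=[( E - T / F] ptr=10 lookahead=) remaining=[) $]
Step 22: reduce T->T / F. Stack=[( E - T] ptr=10 lookahead=) remaining=[) $]
Step 23: reduce E->E - T. Stack=[( E] ptr=10 lookahead=) remaining=[) $]
Step 24: shift ). Stack=[( E )] ptr=11 lookahead=$ remaining=[$]
Step 25: reduce F->( E ). Stack=[F] ptr=11 lookahead=$ remaining=[$]
Step 26: reduce T->F. Stack=[T] ptr=11 lookahead=$ remaining=[$]
Step 27: reduce E->T. Stack=[E] ptr=11 lookahead=$ remaining=[$]
Step 28: accept. Stack=[E] ptr=11 lookahead=$ remaining=[$]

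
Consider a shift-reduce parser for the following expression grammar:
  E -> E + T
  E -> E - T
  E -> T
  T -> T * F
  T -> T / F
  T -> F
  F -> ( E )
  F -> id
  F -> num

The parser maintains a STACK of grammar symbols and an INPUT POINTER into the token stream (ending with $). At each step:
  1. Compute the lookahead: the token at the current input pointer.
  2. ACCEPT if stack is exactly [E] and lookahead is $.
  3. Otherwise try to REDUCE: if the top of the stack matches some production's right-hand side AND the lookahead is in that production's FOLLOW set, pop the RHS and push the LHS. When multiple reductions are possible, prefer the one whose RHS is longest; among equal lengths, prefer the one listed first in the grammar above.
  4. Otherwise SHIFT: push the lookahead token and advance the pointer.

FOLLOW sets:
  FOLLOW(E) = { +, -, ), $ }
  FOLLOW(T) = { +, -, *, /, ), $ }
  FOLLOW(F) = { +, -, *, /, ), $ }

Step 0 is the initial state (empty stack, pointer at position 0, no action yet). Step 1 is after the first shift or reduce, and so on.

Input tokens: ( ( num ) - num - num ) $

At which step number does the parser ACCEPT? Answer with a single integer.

Answer: 25

Derivation:
Step 1: shift (. Stack=[(] ptr=1 lookahead=( remaining=[( num ) - num - num ) $]
Step 2: shift (. Stack=[( (] ptr=2 lookahead=num remaining=[num ) - num - num ) $]
Step 3: shift num. Stack=[( ( num] ptr=3 lookahead=) remaining=[) - num - num ) $]
Step 4: reduce F->num. Stack=[( ( F] ptr=3 lookahead=) remaining=[) - num - num ) $]
Step 5: reduce T->F. Stack=[( ( T] ptr=3 lookahead=) remaining=[) - num - num ) $]
Step 6: reduce E->T. Stack=[( ( E] ptr=3 lookahead=) remaining=[) - num - num ) $]
Step 7: shift ). Stack=[( ( E )] ptr=4 lookahead=- remaining=[- num - num ) $]
Step 8: reduce F->( E ). Stack=[( F] ptr=4 lookahead=- remaining=[- num - num ) $]
Step 9: reduce T->F. Stack=[( T] ptr=4 lookahead=- remaining=[- num - num ) $]
Step 10: reduce E->T. Stack=[( E] ptr=4 lookahead=- remaining=[- num - num ) $]
Step 11: shift -. Stack=[( E -] ptr=5 lookahead=num remaining=[num - num ) $]
Step 12: shift num. Stack=[( E - num] ptr=6 lookahead=- remaining=[- num ) $]
Step 13: reduce F->num. Stack=[( E - F] ptr=6 lookahead=- remaining=[- num ) $]
Step 14: reduce T->F. Stack=[( E - T] ptr=6 lookahead=- remaining=[- num ) $]
Step 15: reduce E->E - T. Stack=[( E] ptr=6 lookahead=- remaining=[- num ) $]
Step 16: shift -. Stack=[( E -] ptr=7 lookahead=num remaining=[num ) $]
Step 17: shift num. Stack=[( E - num] ptr=8 lookahead=) remaining=[) $]
Step 18: reduce F->num. Stack=[( E - F] ptr=8 lookahead=) remaining=[) $]
Step 19: reduce T->F. Stack=[( E - T] ptr=8 lookahead=) remaining=[) $]
Step 20: reduce E->E - T. Stack=[( E] ptr=8 lookahead=) remaining=[) $]
Step 21: shift ). Stack=[( E )] ptr=9 lookahead=$ remaining=[$]
Step 22: reduce F->( E ). Stack=[F] ptr=9 lookahead=$ remaining=[$]
Step 23: reduce T->F. Stack=[T] ptr=9 lookahead=$ remaining=[$]
Step 24: reduce E->T. Stack=[E] ptr=9 lookahead=$ remaining=[$]
Step 25: accept. Stack=[E] ptr=9 lookahead=$ remaining=[$]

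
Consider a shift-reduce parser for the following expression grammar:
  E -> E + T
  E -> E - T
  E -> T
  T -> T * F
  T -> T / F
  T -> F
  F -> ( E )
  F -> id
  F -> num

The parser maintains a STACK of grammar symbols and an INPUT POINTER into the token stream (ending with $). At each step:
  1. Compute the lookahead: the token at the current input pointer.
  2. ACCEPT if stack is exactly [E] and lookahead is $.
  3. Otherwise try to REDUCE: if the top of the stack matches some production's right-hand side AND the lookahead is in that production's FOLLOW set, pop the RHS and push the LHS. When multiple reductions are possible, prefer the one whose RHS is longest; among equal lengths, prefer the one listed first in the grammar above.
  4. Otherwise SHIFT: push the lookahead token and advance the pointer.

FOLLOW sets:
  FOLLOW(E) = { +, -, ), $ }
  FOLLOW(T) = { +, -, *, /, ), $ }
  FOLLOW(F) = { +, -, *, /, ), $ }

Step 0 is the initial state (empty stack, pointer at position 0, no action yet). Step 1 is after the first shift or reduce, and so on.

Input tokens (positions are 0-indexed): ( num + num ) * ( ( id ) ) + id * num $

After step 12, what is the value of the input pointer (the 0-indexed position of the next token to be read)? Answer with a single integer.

Step 1: shift (. Stack=[(] ptr=1 lookahead=num remaining=[num + num ) * ( ( id ) ) + id * num $]
Step 2: shift num. Stack=[( num] ptr=2 lookahead=+ remaining=[+ num ) * ( ( id ) ) + id * num $]
Step 3: reduce F->num. Stack=[( F] ptr=2 lookahead=+ remaining=[+ num ) * ( ( id ) ) + id * num $]
Step 4: reduce T->F. Stack=[( T] ptr=2 lookahead=+ remaining=[+ num ) * ( ( id ) ) + id * num $]
Step 5: reduce E->T. Stack=[( E] ptr=2 lookahead=+ remaining=[+ num ) * ( ( id ) ) + id * num $]
Step 6: shift +. Stack=[( E +] ptr=3 lookahead=num remaining=[num ) * ( ( id ) ) + id * num $]
Step 7: shift num. Stack=[( E + num] ptr=4 lookahead=) remaining=[) * ( ( id ) ) + id * num $]
Step 8: reduce F->num. Stack=[( E + F] ptr=4 lookahead=) remaining=[) * ( ( id ) ) + id * num $]
Step 9: reduce T->F. Stack=[( E + T] ptr=4 lookahead=) remaining=[) * ( ( id ) ) + id * num $]
Step 10: reduce E->E + T. Stack=[( E] ptr=4 lookahead=) remaining=[) * ( ( id ) ) + id * num $]
Step 11: shift ). Stack=[( E )] ptr=5 lookahead=* remaining=[* ( ( id ) ) + id * num $]
Step 12: reduce F->( E ). Stack=[F] ptr=5 lookahead=* remaining=[* ( ( id ) ) + id * num $]

Answer: 5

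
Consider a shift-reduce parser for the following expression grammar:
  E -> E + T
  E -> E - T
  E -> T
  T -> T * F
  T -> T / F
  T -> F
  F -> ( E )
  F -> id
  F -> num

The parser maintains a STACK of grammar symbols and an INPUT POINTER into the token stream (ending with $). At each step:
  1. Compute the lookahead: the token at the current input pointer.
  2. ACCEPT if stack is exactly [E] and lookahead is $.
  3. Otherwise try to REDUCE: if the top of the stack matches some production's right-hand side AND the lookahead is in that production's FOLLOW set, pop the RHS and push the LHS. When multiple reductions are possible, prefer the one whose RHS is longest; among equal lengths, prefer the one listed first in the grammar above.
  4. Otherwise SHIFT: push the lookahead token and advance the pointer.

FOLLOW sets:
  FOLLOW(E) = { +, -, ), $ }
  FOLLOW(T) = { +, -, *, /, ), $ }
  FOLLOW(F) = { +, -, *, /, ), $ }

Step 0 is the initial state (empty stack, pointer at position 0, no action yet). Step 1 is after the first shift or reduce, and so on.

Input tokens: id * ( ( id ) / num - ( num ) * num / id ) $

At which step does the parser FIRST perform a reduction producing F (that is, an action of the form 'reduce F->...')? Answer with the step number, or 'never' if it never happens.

Answer: 2

Derivation:
Step 1: shift id. Stack=[id] ptr=1 lookahead=* remaining=[* ( ( id ) / num - ( num ) * num / id ) $]
Step 2: reduce F->id. Stack=[F] ptr=1 lookahead=* remaining=[* ( ( id ) / num - ( num ) * num / id ) $]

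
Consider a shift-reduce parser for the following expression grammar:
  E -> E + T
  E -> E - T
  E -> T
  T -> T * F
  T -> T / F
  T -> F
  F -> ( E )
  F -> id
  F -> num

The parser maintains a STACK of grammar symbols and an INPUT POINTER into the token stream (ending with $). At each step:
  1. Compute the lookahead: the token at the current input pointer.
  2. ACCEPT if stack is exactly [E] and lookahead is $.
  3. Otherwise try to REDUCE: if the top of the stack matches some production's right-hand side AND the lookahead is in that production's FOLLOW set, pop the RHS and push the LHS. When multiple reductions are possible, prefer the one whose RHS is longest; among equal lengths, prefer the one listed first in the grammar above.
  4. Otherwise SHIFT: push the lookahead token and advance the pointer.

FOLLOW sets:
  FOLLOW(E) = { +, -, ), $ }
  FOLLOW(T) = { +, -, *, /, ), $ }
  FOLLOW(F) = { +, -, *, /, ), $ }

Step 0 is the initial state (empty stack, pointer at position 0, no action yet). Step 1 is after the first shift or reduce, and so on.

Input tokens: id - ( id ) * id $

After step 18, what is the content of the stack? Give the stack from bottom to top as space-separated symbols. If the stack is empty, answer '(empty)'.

Step 1: shift id. Stack=[id] ptr=1 lookahead=- remaining=[- ( id ) * id $]
Step 2: reduce F->id. Stack=[F] ptr=1 lookahead=- remaining=[- ( id ) * id $]
Step 3: reduce T->F. Stack=[T] ptr=1 lookahead=- remaining=[- ( id ) * id $]
Step 4: reduce E->T. Stack=[E] ptr=1 lookahead=- remaining=[- ( id ) * id $]
Step 5: shift -. Stack=[E -] ptr=2 lookahead=( remaining=[( id ) * id $]
Step 6: shift (. Stack=[E - (] ptr=3 lookahead=id remaining=[id ) * id $]
Step 7: shift id. Stack=[E - ( id] ptr=4 lookahead=) remaining=[) * id $]
Step 8: reduce F->id. Stack=[E - ( F] ptr=4 lookahead=) remaining=[) * id $]
Step 9: reduce T->F. Stack=[E - ( T] ptr=4 lookahead=) remaining=[) * id $]
Step 10: reduce E->T. Stack=[E - ( E] ptr=4 lookahead=) remaining=[) * id $]
Step 11: shift ). Stack=[E - ( E )] ptr=5 lookahead=* remaining=[* id $]
Step 12: reduce F->( E ). Stack=[E - F] ptr=5 lookahead=* remaining=[* id $]
Step 13: reduce T->F. Stack=[E - T] ptr=5 lookahead=* remaining=[* id $]
Step 14: shift *. Stack=[E - T *] ptr=6 lookahead=id remaining=[id $]
Step 15: shift id. Stack=[E - T * id] ptr=7 lookahead=$ remaining=[$]
Step 16: reduce F->id. Stack=[E - T * F] ptr=7 lookahead=$ remaining=[$]
Step 17: reduce T->T * F. Stack=[E - T] ptr=7 lookahead=$ remaining=[$]
Step 18: reduce E->E - T. Stack=[E] ptr=7 lookahead=$ remaining=[$]

Answer: E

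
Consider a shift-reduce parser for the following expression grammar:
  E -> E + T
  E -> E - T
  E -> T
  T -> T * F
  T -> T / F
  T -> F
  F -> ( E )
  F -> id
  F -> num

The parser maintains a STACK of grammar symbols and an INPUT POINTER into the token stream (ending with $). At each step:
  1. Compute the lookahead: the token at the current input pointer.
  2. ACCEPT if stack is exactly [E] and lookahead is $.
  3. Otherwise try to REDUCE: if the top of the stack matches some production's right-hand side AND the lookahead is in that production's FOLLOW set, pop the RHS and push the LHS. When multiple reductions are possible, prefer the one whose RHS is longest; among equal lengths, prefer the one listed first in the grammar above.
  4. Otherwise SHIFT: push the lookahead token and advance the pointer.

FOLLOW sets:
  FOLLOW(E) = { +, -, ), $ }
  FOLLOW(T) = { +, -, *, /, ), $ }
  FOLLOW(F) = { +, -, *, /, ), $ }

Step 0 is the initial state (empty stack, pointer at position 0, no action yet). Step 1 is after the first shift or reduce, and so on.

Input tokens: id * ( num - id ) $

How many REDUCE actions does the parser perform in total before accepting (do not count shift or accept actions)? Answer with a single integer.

Step 1: shift id. Stack=[id] ptr=1 lookahead=* remaining=[* ( num - id ) $]
Step 2: reduce F->id. Stack=[F] ptr=1 lookahead=* remaining=[* ( num - id ) $]
Step 3: reduce T->F. Stack=[T] ptr=1 lookahead=* remaining=[* ( num - id ) $]
Step 4: shift *. Stack=[T *] ptr=2 lookahead=( remaining=[( num - id ) $]
Step 5: shift (. Stack=[T * (] ptr=3 lookahead=num remaining=[num - id ) $]
Step 6: shift num. Stack=[T * ( num] ptr=4 lookahead=- remaining=[- id ) $]
Step 7: reduce F->num. Stack=[T * ( F] ptr=4 lookahead=- remaining=[- id ) $]
Step 8: reduce T->F. Stack=[T * ( T] ptr=4 lookahead=- remaining=[- id ) $]
Step 9: reduce E->T. Stack=[T * ( E] ptr=4 lookahead=- remaining=[- id ) $]
Step 10: shift -. Stack=[T * ( E -] ptr=5 lookahead=id remaining=[id ) $]
Step 11: shift id. Stack=[T * ( E - id] ptr=6 lookahead=) remaining=[) $]
Step 12: reduce F->id. Stack=[T * ( E - F] ptr=6 lookahead=) remaining=[) $]
Step 13: reduce T->F. Stack=[T * ( E - T] ptr=6 lookahead=) remaining=[) $]
Step 14: reduce E->E - T. Stack=[T * ( E] ptr=6 lookahead=) remaining=[) $]
Step 15: shift ). Stack=[T * ( E )] ptr=7 lookahead=$ remaining=[$]
Step 16: reduce F->( E ). Stack=[T * F] ptr=7 lookahead=$ remaining=[$]
Step 17: reduce T->T * F. Stack=[T] ptr=7 lookahead=$ remaining=[$]
Step 18: reduce E->T. Stack=[E] ptr=7 lookahead=$ remaining=[$]
Step 19: accept. Stack=[E] ptr=7 lookahead=$ remaining=[$]

Answer: 11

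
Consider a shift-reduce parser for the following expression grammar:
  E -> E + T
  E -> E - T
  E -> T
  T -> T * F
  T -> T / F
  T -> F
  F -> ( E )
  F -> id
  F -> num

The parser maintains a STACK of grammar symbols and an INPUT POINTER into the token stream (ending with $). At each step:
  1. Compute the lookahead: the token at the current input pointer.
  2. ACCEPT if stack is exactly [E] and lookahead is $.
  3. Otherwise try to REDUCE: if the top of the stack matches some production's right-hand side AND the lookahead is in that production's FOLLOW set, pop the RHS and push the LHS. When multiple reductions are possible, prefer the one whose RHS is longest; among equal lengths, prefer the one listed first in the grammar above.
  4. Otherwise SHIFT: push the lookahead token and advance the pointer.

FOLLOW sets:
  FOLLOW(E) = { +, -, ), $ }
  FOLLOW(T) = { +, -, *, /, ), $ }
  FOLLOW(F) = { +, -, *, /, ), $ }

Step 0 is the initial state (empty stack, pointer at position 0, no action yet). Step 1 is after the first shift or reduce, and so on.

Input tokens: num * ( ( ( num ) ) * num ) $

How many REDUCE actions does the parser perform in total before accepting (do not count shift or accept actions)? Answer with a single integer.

Step 1: shift num. Stack=[num] ptr=1 lookahead=* remaining=[* ( ( ( num ) ) * num ) $]
Step 2: reduce F->num. Stack=[F] ptr=1 lookahead=* remaining=[* ( ( ( num ) ) * num ) $]
Step 3: reduce T->F. Stack=[T] ptr=1 lookahead=* remaining=[* ( ( ( num ) ) * num ) $]
Step 4: shift *. Stack=[T *] ptr=2 lookahead=( remaining=[( ( ( num ) ) * num ) $]
Step 5: shift (. Stack=[T * (] ptr=3 lookahead=( remaining=[( ( num ) ) * num ) $]
Step 6: shift (. Stack=[T * ( (] ptr=4 lookahead=( remaining=[( num ) ) * num ) $]
Step 7: shift (. Stack=[T * ( ( (] ptr=5 lookahead=num remaining=[num ) ) * num ) $]
Step 8: shift num. Stack=[T * ( ( ( num] ptr=6 lookahead=) remaining=[) ) * num ) $]
Step 9: reduce F->num. Stack=[T * ( ( ( F] ptr=6 lookahead=) remaining=[) ) * num ) $]
Step 10: reduce T->F. Stack=[T * ( ( ( T] ptr=6 lookahead=) remaining=[) ) * num ) $]
Step 11: reduce E->T. Stack=[T * ( ( ( E] ptr=6 lookahead=) remaining=[) ) * num ) $]
Step 12: shift ). Stack=[T * ( ( ( E )] ptr=7 lookahead=) remaining=[) * num ) $]
Step 13: reduce F->( E ). Stack=[T * ( ( F] ptr=7 lookahead=) remaining=[) * num ) $]
Step 14: reduce T->F. Stack=[T * ( ( T] ptr=7 lookahead=) remaining=[) * num ) $]
Step 15: reduce E->T. Stack=[T * ( ( E] ptr=7 lookahead=) remaining=[) * num ) $]
Step 16: shift ). Stack=[T * ( ( E )] ptr=8 lookahead=* remaining=[* num ) $]
Step 17: reduce F->( E ). Stack=[T * ( F] ptr=8 lookahead=* remaining=[* num ) $]
Step 18: reduce T->F. Stack=[T * ( T] ptr=8 lookahead=* remaining=[* num ) $]
Step 19: shift *. Stack=[T * ( T *] ptr=9 lookahead=num remaining=[num ) $]
Step 20: shift num. Stack=[T * ( T * num] ptr=10 lookahead=) remaining=[) $]
Step 21: reduce F->num. Stack=[T * ( T * F] ptr=10 lookahead=) remaining=[) $]
Step 22: reduce T->T * F. Stack=[T * ( T] ptr=10 lookahead=) remaining=[) $]
Step 23: reduce E->T. Stack=[T * ( E] ptr=10 lookahead=) remaining=[) $]
Step 24: shift ). Stack=[T * ( E )] ptr=11 lookahead=$ remaining=[$]
Step 25: reduce F->( E ). Stack=[T * F] ptr=11 lookahead=$ remaining=[$]
Step 26: reduce T->T * F. Stack=[T] ptr=11 lookahead=$ remaining=[$]
Step 27: reduce E->T. Stack=[E] ptr=11 lookahead=$ remaining=[$]
Step 28: accept. Stack=[E] ptr=11 lookahead=$ remaining=[$]

Answer: 16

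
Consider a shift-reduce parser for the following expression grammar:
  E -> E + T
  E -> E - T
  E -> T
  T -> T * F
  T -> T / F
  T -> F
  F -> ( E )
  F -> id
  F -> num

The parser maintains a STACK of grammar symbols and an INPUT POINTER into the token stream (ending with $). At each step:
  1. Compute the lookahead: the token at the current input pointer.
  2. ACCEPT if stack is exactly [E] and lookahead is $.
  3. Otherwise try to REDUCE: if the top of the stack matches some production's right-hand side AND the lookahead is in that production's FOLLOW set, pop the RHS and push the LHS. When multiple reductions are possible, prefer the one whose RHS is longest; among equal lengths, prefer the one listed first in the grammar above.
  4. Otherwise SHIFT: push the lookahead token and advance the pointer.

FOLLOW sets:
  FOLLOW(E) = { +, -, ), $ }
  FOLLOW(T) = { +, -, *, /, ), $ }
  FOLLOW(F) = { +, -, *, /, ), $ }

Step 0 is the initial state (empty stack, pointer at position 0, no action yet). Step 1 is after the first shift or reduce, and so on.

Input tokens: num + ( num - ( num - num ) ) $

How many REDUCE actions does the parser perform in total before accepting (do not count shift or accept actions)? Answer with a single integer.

Answer: 18

Derivation:
Step 1: shift num. Stack=[num] ptr=1 lookahead=+ remaining=[+ ( num - ( num - num ) ) $]
Step 2: reduce F->num. Stack=[F] ptr=1 lookahead=+ remaining=[+ ( num - ( num - num ) ) $]
Step 3: reduce T->F. Stack=[T] ptr=1 lookahead=+ remaining=[+ ( num - ( num - num ) ) $]
Step 4: reduce E->T. Stack=[E] ptr=1 lookahead=+ remaining=[+ ( num - ( num - num ) ) $]
Step 5: shift +. Stack=[E +] ptr=2 lookahead=( remaining=[( num - ( num - num ) ) $]
Step 6: shift (. Stack=[E + (] ptr=3 lookahead=num remaining=[num - ( num - num ) ) $]
Step 7: shift num. Stack=[E + ( num] ptr=4 lookahead=- remaining=[- ( num - num ) ) $]
Step 8: reduce F->num. Stack=[E + ( F] ptr=4 lookahead=- remaining=[- ( num - num ) ) $]
Step 9: reduce T->F. Stack=[E + ( T] ptr=4 lookahead=- remaining=[- ( num - num ) ) $]
Step 10: reduce E->T. Stack=[E + ( E] ptr=4 lookahead=- remaining=[- ( num - num ) ) $]
Step 11: shift -. Stack=[E + ( E -] ptr=5 lookahead=( remaining=[( num - num ) ) $]
Step 12: shift (. Stack=[E + ( E - (] ptr=6 lookahead=num remaining=[num - num ) ) $]
Step 13: shift num. Stack=[E + ( E - ( num] ptr=7 lookahead=- remaining=[- num ) ) $]
Step 14: reduce F->num. Stack=[E + ( E - ( F] ptr=7 lookahead=- remaining=[- num ) ) $]
Step 15: reduce T->F. Stack=[E + ( E - ( T] ptr=7 lookahead=- remaining=[- num ) ) $]
Step 16: reduce E->T. Stack=[E + ( E - ( E] ptr=7 lookahead=- remaining=[- num ) ) $]
Step 17: shift -. Stack=[E + ( E - ( E -] ptr=8 lookahead=num remaining=[num ) ) $]
Step 18: shift num. Stack=[E + ( E - ( E - num] ptr=9 lookahead=) remaining=[) ) $]
Step 19: reduce F->num. Stack=[E + ( E - ( E - F] ptr=9 lookahead=) remaining=[) ) $]
Step 20: reduce T->F. Stack=[E + ( E - ( E - T] ptr=9 lookahead=) remaining=[) ) $]
Step 21: reduce E->E - T. Stack=[E + ( E - ( E] ptr=9 lookahead=) remaining=[) ) $]
Step 22: shift ). Stack=[E + ( E - ( E )] ptr=10 lookahead=) remaining=[) $]
Step 23: reduce F->( E ). Stack=[E + ( E - F] ptr=10 lookahead=) remaining=[) $]
Step 24: reduce T->F. Stack=[E + ( E - T] ptr=10 lookahead=) remaining=[) $]
Step 25: reduce E->E - T. Stack=[E + ( E] ptr=10 lookahead=) remaining=[) $]
Step 26: shift ). Stack=[E + ( E )] ptr=11 lookahead=$ remaining=[$]
Step 27: reduce F->( E ). Stack=[E + F] ptr=11 lookahead=$ remaining=[$]
Step 28: reduce T->F. Stack=[E + T] ptr=11 lookahead=$ remaining=[$]
Step 29: reduce E->E + T. Stack=[E] ptr=11 lookahead=$ remaining=[$]
Step 30: accept. Stack=[E] ptr=11 lookahead=$ remaining=[$]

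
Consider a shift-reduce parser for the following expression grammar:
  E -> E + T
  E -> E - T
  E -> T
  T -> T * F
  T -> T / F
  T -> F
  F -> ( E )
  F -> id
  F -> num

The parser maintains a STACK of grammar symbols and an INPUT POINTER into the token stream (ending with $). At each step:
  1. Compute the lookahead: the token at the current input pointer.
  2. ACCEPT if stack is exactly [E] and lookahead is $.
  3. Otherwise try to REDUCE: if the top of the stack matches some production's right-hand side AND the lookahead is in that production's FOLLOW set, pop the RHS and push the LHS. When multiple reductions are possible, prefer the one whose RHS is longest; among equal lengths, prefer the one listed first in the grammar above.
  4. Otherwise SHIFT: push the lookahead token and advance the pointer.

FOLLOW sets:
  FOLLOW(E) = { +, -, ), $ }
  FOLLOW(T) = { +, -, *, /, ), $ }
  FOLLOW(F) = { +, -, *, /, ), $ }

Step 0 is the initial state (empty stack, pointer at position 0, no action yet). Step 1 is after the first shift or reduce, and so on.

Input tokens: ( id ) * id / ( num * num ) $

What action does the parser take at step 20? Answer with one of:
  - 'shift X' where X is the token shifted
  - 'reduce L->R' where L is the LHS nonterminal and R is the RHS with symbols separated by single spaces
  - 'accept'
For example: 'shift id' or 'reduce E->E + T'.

Answer: reduce F->num

Derivation:
Step 1: shift (. Stack=[(] ptr=1 lookahead=id remaining=[id ) * id / ( num * num ) $]
Step 2: shift id. Stack=[( id] ptr=2 lookahead=) remaining=[) * id / ( num * num ) $]
Step 3: reduce F->id. Stack=[( F] ptr=2 lookahead=) remaining=[) * id / ( num * num ) $]
Step 4: reduce T->F. Stack=[( T] ptr=2 lookahead=) remaining=[) * id / ( num * num ) $]
Step 5: reduce E->T. Stack=[( E] ptr=2 lookahead=) remaining=[) * id / ( num * num ) $]
Step 6: shift ). Stack=[( E )] ptr=3 lookahead=* remaining=[* id / ( num * num ) $]
Step 7: reduce F->( E ). Stack=[F] ptr=3 lookahead=* remaining=[* id / ( num * num ) $]
Step 8: reduce T->F. Stack=[T] ptr=3 lookahead=* remaining=[* id / ( num * num ) $]
Step 9: shift *. Stack=[T *] ptr=4 lookahead=id remaining=[id / ( num * num ) $]
Step 10: shift id. Stack=[T * id] ptr=5 lookahead=/ remaining=[/ ( num * num ) $]
Step 11: reduce F->id. Stack=[T * F] ptr=5 lookahead=/ remaining=[/ ( num * num ) $]
Step 12: reduce T->T * F. Stack=[T] ptr=5 lookahead=/ remaining=[/ ( num * num ) $]
Step 13: shift /. Stack=[T /] ptr=6 lookahead=( remaining=[( num * num ) $]
Step 14: shift (. Stack=[T / (] ptr=7 lookahead=num remaining=[num * num ) $]
Step 15: shift num. Stack=[T / ( num] ptr=8 lookahead=* remaining=[* num ) $]
Step 16: reduce F->num. Stack=[T / ( F] ptr=8 lookahead=* remaining=[* num ) $]
Step 17: reduce T->F. Stack=[T / ( T] ptr=8 lookahead=* remaining=[* num ) $]
Step 18: shift *. Stack=[T / ( T *] ptr=9 lookahead=num remaining=[num ) $]
Step 19: shift num. Stack=[T / ( T * num] ptr=10 lookahead=) remaining=[) $]
Step 20: reduce F->num. Stack=[T / ( T * F] ptr=10 lookahead=) remaining=[) $]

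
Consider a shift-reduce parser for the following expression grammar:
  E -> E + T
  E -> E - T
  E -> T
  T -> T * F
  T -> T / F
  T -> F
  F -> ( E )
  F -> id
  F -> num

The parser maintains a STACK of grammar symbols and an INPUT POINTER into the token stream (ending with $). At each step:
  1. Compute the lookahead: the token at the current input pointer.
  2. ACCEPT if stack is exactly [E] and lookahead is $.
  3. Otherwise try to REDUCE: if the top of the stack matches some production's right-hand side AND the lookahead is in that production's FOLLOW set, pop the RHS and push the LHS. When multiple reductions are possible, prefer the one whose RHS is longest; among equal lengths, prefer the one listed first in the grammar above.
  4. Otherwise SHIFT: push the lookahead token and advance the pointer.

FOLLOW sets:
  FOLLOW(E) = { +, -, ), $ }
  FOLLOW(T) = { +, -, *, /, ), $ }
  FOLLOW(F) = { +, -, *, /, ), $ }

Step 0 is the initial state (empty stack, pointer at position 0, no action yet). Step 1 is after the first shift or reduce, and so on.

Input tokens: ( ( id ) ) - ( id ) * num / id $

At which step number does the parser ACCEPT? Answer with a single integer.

Step 1: shift (. Stack=[(] ptr=1 lookahead=( remaining=[( id ) ) - ( id ) * num / id $]
Step 2: shift (. Stack=[( (] ptr=2 lookahead=id remaining=[id ) ) - ( id ) * num / id $]
Step 3: shift id. Stack=[( ( id] ptr=3 lookahead=) remaining=[) ) - ( id ) * num / id $]
Step 4: reduce F->id. Stack=[( ( F] ptr=3 lookahead=) remaining=[) ) - ( id ) * num / id $]
Step 5: reduce T->F. Stack=[( ( T] ptr=3 lookahead=) remaining=[) ) - ( id ) * num / id $]
Step 6: reduce E->T. Stack=[( ( E] ptr=3 lookahead=) remaining=[) ) - ( id ) * num / id $]
Step 7: shift ). Stack=[( ( E )] ptr=4 lookahead=) remaining=[) - ( id ) * num / id $]
Step 8: reduce F->( E ). Stack=[( F] ptr=4 lookahead=) remaining=[) - ( id ) * num / id $]
Step 9: reduce T->F. Stack=[( T] ptr=4 lookahead=) remaining=[) - ( id ) * num / id $]
Step 10: reduce E->T. Stack=[( E] ptr=4 lookahead=) remaining=[) - ( id ) * num / id $]
Step 11: shift ). Stack=[( E )] ptr=5 lookahead=- remaining=[- ( id ) * num / id $]
Step 12: reduce F->( E ). Stack=[F] ptr=5 lookahead=- remaining=[- ( id ) * num / id $]
Step 13: reduce T->F. Stack=[T] ptr=5 lookahead=- remaining=[- ( id ) * num / id $]
Step 14: reduce E->T. Stack=[E] ptr=5 lookahead=- remaining=[- ( id ) * num / id $]
Step 15: shift -. Stack=[E -] ptr=6 lookahead=( remaining=[( id ) * num / id $]
Step 16: shift (. Stack=[E - (] ptr=7 lookahead=id remaining=[id ) * num / id $]
Step 17: shift id. Stack=[E - ( id] ptr=8 lookahead=) remaining=[) * num / id $]
Step 18: reduce F->id. Stack=[E - ( F] ptr=8 lookahead=) remaining=[) * num / id $]
Step 19: reduce T->F. Stack=[E - ( T] ptr=8 lookahead=) remaining=[) * num / id $]
Step 20: reduce E->T. Stack=[E - ( E] ptr=8 lookahead=) remaining=[) * num / id $]
Step 21: shift ). Stack=[E - ( E )] ptr=9 lookahead=* remaining=[* num / id $]
Step 22: reduce F->( E ). Stack=[E - F] ptr=9 lookahead=* remaining=[* num / id $]
Step 23: reduce T->F. Stack=[E - T] ptr=9 lookahead=* remaining=[* num / id $]
Step 24: shift *. Stack=[E - T *] ptr=10 lookahead=num remaining=[num / id $]
Step 25: shift num. Stack=[E - T * num] ptr=11 lookahead=/ remaining=[/ id $]
Step 26: reduce F->num. Stack=[E - T * F] ptr=11 lookahead=/ remaining=[/ id $]
Step 27: reduce T->T * F. Stack=[E - T] ptr=11 lookahead=/ remaining=[/ id $]
Step 28: shift /. Stack=[E - T /] ptr=12 lookahead=id remaining=[id $]
Step 29: shift id. Stack=[E - T / id] ptr=13 lookahead=$ remaining=[$]
Step 30: reduce F->id. Stack=[E - T / F] ptr=13 lookahead=$ remaining=[$]
Step 31: reduce T->T / F. Stack=[E - T] ptr=13 lookahead=$ remaining=[$]
Step 32: reduce E->E - T. Stack=[E] ptr=13 lookahead=$ remaining=[$]
Step 33: accept. Stack=[E] ptr=13 lookahead=$ remaining=[$]

Answer: 33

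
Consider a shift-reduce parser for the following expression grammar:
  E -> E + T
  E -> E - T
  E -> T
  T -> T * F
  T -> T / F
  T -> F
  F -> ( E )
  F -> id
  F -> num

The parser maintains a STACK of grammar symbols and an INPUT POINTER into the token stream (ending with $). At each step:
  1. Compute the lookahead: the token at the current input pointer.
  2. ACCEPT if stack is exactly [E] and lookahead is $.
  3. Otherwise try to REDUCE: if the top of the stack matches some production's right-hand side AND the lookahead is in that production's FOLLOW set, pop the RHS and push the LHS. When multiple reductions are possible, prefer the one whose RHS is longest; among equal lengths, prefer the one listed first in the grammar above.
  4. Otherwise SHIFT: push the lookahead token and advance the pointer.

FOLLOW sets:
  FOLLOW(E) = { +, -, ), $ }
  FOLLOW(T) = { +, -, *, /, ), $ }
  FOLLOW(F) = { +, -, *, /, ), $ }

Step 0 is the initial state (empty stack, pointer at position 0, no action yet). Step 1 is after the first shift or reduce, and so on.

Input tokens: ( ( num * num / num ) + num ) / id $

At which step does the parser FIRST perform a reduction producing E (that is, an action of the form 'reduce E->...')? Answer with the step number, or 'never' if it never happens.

Step 1: shift (. Stack=[(] ptr=1 lookahead=( remaining=[( num * num / num ) + num ) / id $]
Step 2: shift (. Stack=[( (] ptr=2 lookahead=num remaining=[num * num / num ) + num ) / id $]
Step 3: shift num. Stack=[( ( num] ptr=3 lookahead=* remaining=[* num / num ) + num ) / id $]
Step 4: reduce F->num. Stack=[( ( F] ptr=3 lookahead=* remaining=[* num / num ) + num ) / id $]
Step 5: reduce T->F. Stack=[( ( T] ptr=3 lookahead=* remaining=[* num / num ) + num ) / id $]
Step 6: shift *. Stack=[( ( T *] ptr=4 lookahead=num remaining=[num / num ) + num ) / id $]
Step 7: shift num. Stack=[( ( T * num] ptr=5 lookahead=/ remaining=[/ num ) + num ) / id $]
Step 8: reduce F->num. Stack=[( ( T * F] ptr=5 lookahead=/ remaining=[/ num ) + num ) / id $]
Step 9: reduce T->T * F. Stack=[( ( T] ptr=5 lookahead=/ remaining=[/ num ) + num ) / id $]
Step 10: shift /. Stack=[( ( T /] ptr=6 lookahead=num remaining=[num ) + num ) / id $]
Step 11: shift num. Stack=[( ( T / num] ptr=7 lookahead=) remaining=[) + num ) / id $]
Step 12: reduce F->num. Stack=[( ( T / F] ptr=7 lookahead=) remaining=[) + num ) / id $]
Step 13: reduce T->T / F. Stack=[( ( T] ptr=7 lookahead=) remaining=[) + num ) / id $]
Step 14: reduce E->T. Stack=[( ( E] ptr=7 lookahead=) remaining=[) + num ) / id $]

Answer: 14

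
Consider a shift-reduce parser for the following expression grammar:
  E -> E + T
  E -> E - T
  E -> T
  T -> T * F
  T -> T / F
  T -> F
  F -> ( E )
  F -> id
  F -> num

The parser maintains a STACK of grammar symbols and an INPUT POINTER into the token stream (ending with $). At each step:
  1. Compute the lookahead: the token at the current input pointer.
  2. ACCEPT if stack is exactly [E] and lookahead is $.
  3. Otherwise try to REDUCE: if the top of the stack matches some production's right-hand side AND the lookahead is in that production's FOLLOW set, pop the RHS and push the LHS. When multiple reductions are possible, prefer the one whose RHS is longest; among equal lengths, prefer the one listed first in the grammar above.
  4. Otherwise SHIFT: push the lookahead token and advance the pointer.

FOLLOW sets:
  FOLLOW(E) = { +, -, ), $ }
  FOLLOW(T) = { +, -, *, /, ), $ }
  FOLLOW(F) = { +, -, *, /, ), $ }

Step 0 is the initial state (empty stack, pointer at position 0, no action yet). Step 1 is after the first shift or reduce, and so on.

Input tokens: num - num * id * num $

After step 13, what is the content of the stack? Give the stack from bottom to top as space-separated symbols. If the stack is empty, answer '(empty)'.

Answer: E - T *

Derivation:
Step 1: shift num. Stack=[num] ptr=1 lookahead=- remaining=[- num * id * num $]
Step 2: reduce F->num. Stack=[F] ptr=1 lookahead=- remaining=[- num * id * num $]
Step 3: reduce T->F. Stack=[T] ptr=1 lookahead=- remaining=[- num * id * num $]
Step 4: reduce E->T. Stack=[E] ptr=1 lookahead=- remaining=[- num * id * num $]
Step 5: shift -. Stack=[E -] ptr=2 lookahead=num remaining=[num * id * num $]
Step 6: shift num. Stack=[E - num] ptr=3 lookahead=* remaining=[* id * num $]
Step 7: reduce F->num. Stack=[E - F] ptr=3 lookahead=* remaining=[* id * num $]
Step 8: reduce T->F. Stack=[E - T] ptr=3 lookahead=* remaining=[* id * num $]
Step 9: shift *. Stack=[E - T *] ptr=4 lookahead=id remaining=[id * num $]
Step 10: shift id. Stack=[E - T * id] ptr=5 lookahead=* remaining=[* num $]
Step 11: reduce F->id. Stack=[E - T * F] ptr=5 lookahead=* remaining=[* num $]
Step 12: reduce T->T * F. Stack=[E - T] ptr=5 lookahead=* remaining=[* num $]
Step 13: shift *. Stack=[E - T *] ptr=6 lookahead=num remaining=[num $]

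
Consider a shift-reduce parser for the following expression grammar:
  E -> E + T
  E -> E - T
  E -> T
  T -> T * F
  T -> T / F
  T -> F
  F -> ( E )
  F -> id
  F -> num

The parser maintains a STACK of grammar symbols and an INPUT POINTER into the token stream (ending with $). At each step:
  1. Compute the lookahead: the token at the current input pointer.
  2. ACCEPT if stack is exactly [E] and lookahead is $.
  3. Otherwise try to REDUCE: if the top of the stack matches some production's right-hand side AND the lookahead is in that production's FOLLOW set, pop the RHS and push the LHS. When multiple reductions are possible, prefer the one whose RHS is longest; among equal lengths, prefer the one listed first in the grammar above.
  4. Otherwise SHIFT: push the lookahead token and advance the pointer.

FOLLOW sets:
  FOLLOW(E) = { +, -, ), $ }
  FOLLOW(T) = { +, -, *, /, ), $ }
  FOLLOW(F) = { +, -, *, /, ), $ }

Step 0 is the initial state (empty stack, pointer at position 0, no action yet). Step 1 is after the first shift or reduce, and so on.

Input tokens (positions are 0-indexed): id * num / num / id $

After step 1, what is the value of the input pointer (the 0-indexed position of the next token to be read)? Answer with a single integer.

Step 1: shift id. Stack=[id] ptr=1 lookahead=* remaining=[* num / num / id $]

Answer: 1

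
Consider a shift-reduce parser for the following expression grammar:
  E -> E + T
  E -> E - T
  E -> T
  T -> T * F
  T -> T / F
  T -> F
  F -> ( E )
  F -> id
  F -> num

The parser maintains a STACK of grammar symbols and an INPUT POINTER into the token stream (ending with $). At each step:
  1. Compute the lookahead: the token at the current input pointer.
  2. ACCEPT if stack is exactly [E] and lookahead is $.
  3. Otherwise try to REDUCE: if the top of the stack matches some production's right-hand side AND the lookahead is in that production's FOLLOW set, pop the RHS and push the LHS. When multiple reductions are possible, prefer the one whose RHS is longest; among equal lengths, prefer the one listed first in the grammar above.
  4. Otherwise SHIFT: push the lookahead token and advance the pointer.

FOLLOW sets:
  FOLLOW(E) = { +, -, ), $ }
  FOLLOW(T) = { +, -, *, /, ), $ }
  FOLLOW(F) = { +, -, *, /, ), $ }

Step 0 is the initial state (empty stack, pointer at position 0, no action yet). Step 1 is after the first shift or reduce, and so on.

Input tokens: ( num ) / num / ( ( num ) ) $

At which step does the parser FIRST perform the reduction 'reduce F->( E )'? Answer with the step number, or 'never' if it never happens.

Step 1: shift (. Stack=[(] ptr=1 lookahead=num remaining=[num ) / num / ( ( num ) ) $]
Step 2: shift num. Stack=[( num] ptr=2 lookahead=) remaining=[) / num / ( ( num ) ) $]
Step 3: reduce F->num. Stack=[( F] ptr=2 lookahead=) remaining=[) / num / ( ( num ) ) $]
Step 4: reduce T->F. Stack=[( T] ptr=2 lookahead=) remaining=[) / num / ( ( num ) ) $]
Step 5: reduce E->T. Stack=[( E] ptr=2 lookahead=) remaining=[) / num / ( ( num ) ) $]
Step 6: shift ). Stack=[( E )] ptr=3 lookahead=/ remaining=[/ num / ( ( num ) ) $]
Step 7: reduce F->( E ). Stack=[F] ptr=3 lookahead=/ remaining=[/ num / ( ( num ) ) $]

Answer: 7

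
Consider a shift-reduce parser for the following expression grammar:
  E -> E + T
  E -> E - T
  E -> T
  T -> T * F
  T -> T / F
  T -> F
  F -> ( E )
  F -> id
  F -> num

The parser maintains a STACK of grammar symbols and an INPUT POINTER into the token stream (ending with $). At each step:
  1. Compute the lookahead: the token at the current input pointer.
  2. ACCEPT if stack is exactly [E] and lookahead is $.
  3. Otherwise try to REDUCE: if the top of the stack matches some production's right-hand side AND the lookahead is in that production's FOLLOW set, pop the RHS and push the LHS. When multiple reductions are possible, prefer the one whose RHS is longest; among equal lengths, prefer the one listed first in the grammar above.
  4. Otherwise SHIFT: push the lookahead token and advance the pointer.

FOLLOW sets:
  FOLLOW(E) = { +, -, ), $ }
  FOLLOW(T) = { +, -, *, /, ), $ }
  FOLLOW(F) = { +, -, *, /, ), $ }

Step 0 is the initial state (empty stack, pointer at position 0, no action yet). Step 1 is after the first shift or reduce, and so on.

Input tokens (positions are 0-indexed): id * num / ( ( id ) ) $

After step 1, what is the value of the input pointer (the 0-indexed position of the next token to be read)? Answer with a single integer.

Answer: 1

Derivation:
Step 1: shift id. Stack=[id] ptr=1 lookahead=* remaining=[* num / ( ( id ) ) $]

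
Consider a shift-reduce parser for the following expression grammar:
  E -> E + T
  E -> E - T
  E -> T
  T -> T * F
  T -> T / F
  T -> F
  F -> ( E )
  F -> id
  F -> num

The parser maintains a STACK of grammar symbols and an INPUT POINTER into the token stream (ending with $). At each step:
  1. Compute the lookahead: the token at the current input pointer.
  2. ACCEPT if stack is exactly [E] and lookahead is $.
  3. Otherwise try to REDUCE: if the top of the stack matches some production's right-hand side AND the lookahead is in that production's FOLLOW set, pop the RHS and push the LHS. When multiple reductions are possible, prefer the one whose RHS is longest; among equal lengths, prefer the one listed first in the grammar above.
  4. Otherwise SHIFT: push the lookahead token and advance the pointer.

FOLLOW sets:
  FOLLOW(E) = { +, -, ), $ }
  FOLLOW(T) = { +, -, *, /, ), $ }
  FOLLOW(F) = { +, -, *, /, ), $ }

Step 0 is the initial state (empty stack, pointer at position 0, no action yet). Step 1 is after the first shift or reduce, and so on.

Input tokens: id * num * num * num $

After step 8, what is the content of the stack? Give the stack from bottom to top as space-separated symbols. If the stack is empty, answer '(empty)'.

Step 1: shift id. Stack=[id] ptr=1 lookahead=* remaining=[* num * num * num $]
Step 2: reduce F->id. Stack=[F] ptr=1 lookahead=* remaining=[* num * num * num $]
Step 3: reduce T->F. Stack=[T] ptr=1 lookahead=* remaining=[* num * num * num $]
Step 4: shift *. Stack=[T *] ptr=2 lookahead=num remaining=[num * num * num $]
Step 5: shift num. Stack=[T * num] ptr=3 lookahead=* remaining=[* num * num $]
Step 6: reduce F->num. Stack=[T * F] ptr=3 lookahead=* remaining=[* num * num $]
Step 7: reduce T->T * F. Stack=[T] ptr=3 lookahead=* remaining=[* num * num $]
Step 8: shift *. Stack=[T *] ptr=4 lookahead=num remaining=[num * num $]

Answer: T *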